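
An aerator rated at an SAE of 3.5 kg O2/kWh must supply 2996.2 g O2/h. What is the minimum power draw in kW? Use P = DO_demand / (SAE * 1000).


SAE in g O2/kWh = 3.5 * 1000 = 3500 g/kWh
P = DO_demand / SAE_g = 2996.2 / 3500 = 0.856057 kW

0.856057 kW


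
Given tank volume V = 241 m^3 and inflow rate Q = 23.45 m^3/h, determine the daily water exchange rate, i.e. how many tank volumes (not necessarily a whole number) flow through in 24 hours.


Daily flow volume = 23.45 m^3/h * 24 h = 562.8 m^3/day
Exchanges = daily flow / tank volume = 562.8 / 241 = 2.33527 exchanges/day

2.33527 exchanges/day


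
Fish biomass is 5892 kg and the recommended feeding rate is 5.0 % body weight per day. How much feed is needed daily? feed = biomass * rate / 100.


Feeding rate fraction = 5.0% / 100 = 0.05
Daily feed = 5892 kg * 0.05 = 294.6 kg/day

294.6 kg/day


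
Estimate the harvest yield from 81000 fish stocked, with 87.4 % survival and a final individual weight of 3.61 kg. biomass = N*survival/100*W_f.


Survivors = 81000 * 87.4/100 = 70794 fish
Harvest biomass = survivors * W_f = 70794 * 3.61 = 255566.34 kg

255566.34 kg


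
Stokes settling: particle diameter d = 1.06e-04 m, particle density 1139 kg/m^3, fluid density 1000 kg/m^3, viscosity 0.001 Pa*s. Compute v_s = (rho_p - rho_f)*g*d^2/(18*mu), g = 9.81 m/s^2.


Density difference: rho_p - rho_f = 1139 - 1000 = 139 kg/m^3
d^2 = (1.06e-04)^2 = 1.1236e-08 m^2
Numerator = (rho_p - rho_f) * g * d^2 = 139 * 9.81 * 1.1236e-08 = 1.5321297e-05
Denominator = 18 * mu = 18 * 0.001 = 0.018
v_s = 1.5321297e-05 / 0.018 = 8.51183e-04 m/s
Check: Re = rho_f * v_s * d / mu = 1000 * 8.51183e-04 * 1.06e-04 / 0.001 = 0.0902 < 1, so Stokes' law applies.

8.51183e-04 m/s


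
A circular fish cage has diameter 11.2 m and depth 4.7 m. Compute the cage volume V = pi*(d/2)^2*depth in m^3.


r = d/2 = 11.2/2 = 5.6 m
Base area = pi*r^2 = pi*5.6^2 = 98.520346 m^2
Volume = 98.520346 * 4.7 = 463.046 m^3

463.046 m^3


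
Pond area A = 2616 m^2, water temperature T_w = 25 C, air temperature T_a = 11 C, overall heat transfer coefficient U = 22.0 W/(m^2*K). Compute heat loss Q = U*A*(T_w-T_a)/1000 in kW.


Temperature difference dT = 25 - 11 = 14 K
Heat loss (W) = U * A * dT = 22.0 * 2616 * 14 = 805728 W
Convert to kW: 805728 / 1000 = 805.728 kW

805.728 kW


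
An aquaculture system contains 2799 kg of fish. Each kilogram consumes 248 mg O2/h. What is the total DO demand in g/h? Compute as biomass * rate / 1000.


Total O2 consumption (mg/h) = 2799 kg * 248 mg/(kg*h) = 694152 mg/h
Convert to g/h: 694152 / 1000 = 694.152 g/h

694.152 g/h


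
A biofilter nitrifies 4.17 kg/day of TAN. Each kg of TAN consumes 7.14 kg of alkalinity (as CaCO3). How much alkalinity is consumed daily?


Alkalinity factor: 7.14 kg CaCO3 consumed per kg TAN nitrified
alk = 4.17 kg TAN * 7.14 = 29.7738 kg CaCO3/day

29.7738 kg CaCO3/day


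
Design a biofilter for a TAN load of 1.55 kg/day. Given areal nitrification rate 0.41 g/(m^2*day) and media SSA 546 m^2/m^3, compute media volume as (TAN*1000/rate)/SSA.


A = 1.55*1000 / 0.41 = 3780.4878 m^2
V = 3780.4878 / 546 = 6.92397

6.92397 m^3


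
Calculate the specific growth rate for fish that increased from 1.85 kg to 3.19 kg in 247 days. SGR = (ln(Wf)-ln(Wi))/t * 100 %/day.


ln(W_f) = ln(3.19) = 1.1600209
ln(W_i) = ln(1.85) = 0.61518564
ln(W_f) - ln(W_i) = 1.1600209 - 0.61518564 = 0.54483526
SGR = 0.54483526 / 247 * 100 = 0.220581 %/day

0.220581 %/day


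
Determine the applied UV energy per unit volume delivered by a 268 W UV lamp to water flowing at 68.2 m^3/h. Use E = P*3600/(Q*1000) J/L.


Energy delivered per hour = 268 W * 3600 s = 964800 J/h
Volume treated per hour = 68.2 m^3/h * 1000 = 68200 L/h
dose = 964800 / 68200 = 14.1466 J/L

14.1466 J/L


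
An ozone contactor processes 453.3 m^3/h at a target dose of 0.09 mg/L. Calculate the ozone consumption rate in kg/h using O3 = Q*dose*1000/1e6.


O3 demand (mg/h) = Q * dose * 1000 = 453.3 * 0.09 * 1000 = 40797 mg/h
Convert mg to kg: 40797 / 1e6 = 0.040797 kg/h

0.040797 kg/h


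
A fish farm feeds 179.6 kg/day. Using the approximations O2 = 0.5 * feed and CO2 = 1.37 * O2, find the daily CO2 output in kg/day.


O2 = 179.6 * 0.5 = 89.8
CO2 = 89.8 * 1.37 = 123.026

123.026 kg/day


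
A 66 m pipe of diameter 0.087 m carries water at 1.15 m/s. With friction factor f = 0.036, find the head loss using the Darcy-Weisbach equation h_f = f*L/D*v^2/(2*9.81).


v^2 = 1.15^2 = 1.3225 m^2/s^2
L/D = 66/0.087 = 758.62069
h_f = f*(L/D)*v^2/(2g) = 0.036 * 758.62069 * 1.3225 / 19.62 = 1.84087 m

1.84087 m


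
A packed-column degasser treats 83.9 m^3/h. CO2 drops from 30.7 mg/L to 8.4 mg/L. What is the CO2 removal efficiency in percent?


CO2_out / CO2_in = 8.4 / 30.7 = 0.27361564
Fraction remaining = 0.27361564
efficiency = (1 - 0.27361564) * 100 = 72.6384 %

72.6384 %


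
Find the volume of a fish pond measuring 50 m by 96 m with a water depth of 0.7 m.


Base area = L * W = 50 * 96 = 4800 m^2
Volume = area * depth = 4800 * 0.7 = 3360 m^3

3360 m^3


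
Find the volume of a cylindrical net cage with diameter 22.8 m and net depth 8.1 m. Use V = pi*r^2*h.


r = d/2 = 22.8/2 = 11.4 m
Base area = pi*r^2 = pi*11.4^2 = 408.28138 m^2
Volume = 408.28138 * 8.1 = 3307.08 m^3

3307.08 m^3


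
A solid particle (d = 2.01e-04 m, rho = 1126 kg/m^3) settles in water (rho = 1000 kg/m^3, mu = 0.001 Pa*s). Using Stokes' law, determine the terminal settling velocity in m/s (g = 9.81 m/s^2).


Density difference: rho_p - rho_f = 1126 - 1000 = 126 kg/m^3
d^2 = (2.01e-04)^2 = 4.0401e-08 m^2
Numerator = (rho_p - rho_f) * g * d^2 = 126 * 9.81 * 4.0401e-08 = 4.993806e-05
Denominator = 18 * mu = 18 * 0.001 = 0.018
v_s = 4.993806e-05 / 0.018 = 0.00277434 m/s
Check: Re = rho_f * v_s * d / mu = 1000 * 0.00277434 * 2.01e-04 / 0.001 = 0.558 < 1, so Stokes' law applies.

0.00277434 m/s


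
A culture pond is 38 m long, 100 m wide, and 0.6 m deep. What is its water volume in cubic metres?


Base area = L * W = 38 * 100 = 3800 m^2
Volume = area * depth = 3800 * 0.6 = 2280 m^3

2280 m^3


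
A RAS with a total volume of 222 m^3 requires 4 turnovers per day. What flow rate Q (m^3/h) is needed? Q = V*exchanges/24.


Daily recirculation volume = 222 m^3 * 4 = 888 m^3/day
Flow rate Q = daily volume / 24 h = 888 / 24 = 37 m^3/h

37 m^3/h


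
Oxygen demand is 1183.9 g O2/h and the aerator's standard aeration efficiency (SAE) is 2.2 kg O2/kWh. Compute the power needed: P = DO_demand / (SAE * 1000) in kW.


SAE in g O2/kWh = 2.2 * 1000 = 2200 g/kWh
P = DO_demand / SAE_g = 1183.9 / 2200 = 0.538136 kW

0.538136 kW


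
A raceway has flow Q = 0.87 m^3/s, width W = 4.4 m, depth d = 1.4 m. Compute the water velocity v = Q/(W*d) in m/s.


Cross-sectional area = W * d = 4.4 * 1.4 = 6.16 m^2
Velocity = Q / A = 0.87 / 6.16 = 0.141234 m/s

0.141234 m/s


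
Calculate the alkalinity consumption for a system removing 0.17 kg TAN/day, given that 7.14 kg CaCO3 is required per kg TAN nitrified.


Alkalinity factor: 7.14 kg CaCO3 consumed per kg TAN nitrified
alk = 0.17 kg TAN * 7.14 = 1.2138 kg CaCO3/day

1.2138 kg CaCO3/day


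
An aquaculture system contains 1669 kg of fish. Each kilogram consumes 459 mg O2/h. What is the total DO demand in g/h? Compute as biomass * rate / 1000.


Total O2 consumption (mg/h) = 1669 kg * 459 mg/(kg*h) = 766071 mg/h
Convert to g/h: 766071 / 1000 = 766.071 g/h

766.071 g/h


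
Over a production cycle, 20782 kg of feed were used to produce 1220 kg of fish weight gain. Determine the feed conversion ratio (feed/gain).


FCR = feed consumed / weight gained
FCR = 20782 kg / 1220 kg = 17.0344

17.0344


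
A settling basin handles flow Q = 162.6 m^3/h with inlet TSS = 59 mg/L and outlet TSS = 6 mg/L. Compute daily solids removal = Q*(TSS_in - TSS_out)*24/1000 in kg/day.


Concentration drop: TSS_in - TSS_out = 59 - 6 = 53 mg/L
Hourly solids removed = Q * dTSS = 162.6 m^3/h * 53 mg/L = 8617.8 g/h  (m^3/h * mg/L = g/h)
Daily solids removed = 8617.8 * 24 = 206827.2 g/day
Convert g to kg: 206827.2 / 1000 = 206.8272 kg/day

206.8272 kg/day


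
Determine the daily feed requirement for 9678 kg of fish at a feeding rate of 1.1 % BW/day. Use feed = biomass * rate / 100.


Feeding rate fraction = 1.1% / 100 = 0.011
Daily feed = 9678 kg * 0.011 = 106.458 kg/day

106.458 kg/day


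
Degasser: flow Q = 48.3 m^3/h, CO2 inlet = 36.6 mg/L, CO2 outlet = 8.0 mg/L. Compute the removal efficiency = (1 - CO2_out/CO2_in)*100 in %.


CO2_out / CO2_in = 8.0 / 36.6 = 0.21857923
Fraction remaining = 0.21857923
efficiency = (1 - 0.21857923) * 100 = 78.1421 %

78.1421 %


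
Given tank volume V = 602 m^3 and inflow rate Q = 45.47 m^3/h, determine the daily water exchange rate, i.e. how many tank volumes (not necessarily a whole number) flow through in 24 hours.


Daily flow volume = 45.47 m^3/h * 24 h = 1091.28 m^3/day
Exchanges = daily flow / tank volume = 1091.28 / 602 = 1.81276 exchanges/day

1.81276 exchanges/day


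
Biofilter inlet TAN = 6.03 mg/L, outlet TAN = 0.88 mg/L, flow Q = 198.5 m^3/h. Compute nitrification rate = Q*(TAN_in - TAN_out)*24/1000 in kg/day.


Concentration drop: TAN_in - TAN_out = 6.03 - 0.88 = 5.15 mg/L
Hourly TAN removed = Q * dTAN = 198.5 m^3/h * 5.15 mg/L = 1022.275 g/h  (m^3/h * mg/L = g/h)
Daily TAN removed = 1022.275 * 24 = 24534.6 g/day
Convert to kg/day: 24534.6 / 1000 = 24.5346 kg/day

24.5346 kg/day


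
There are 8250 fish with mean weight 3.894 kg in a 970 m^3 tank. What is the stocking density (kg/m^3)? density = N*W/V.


Total biomass = 8250 fish * 3.894 kg = 32125.5 kg
Density = total biomass / volume = 32125.5 / 970 = 33.1191 kg/m^3

33.1191 kg/m^3


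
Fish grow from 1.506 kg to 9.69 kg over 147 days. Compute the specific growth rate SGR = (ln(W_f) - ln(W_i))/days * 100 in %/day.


ln(W_f) = ln(9.69) = 2.2710944
ln(W_i) = ln(1.506) = 0.40945713
ln(W_f) - ln(W_i) = 2.2710944 - 0.40945713 = 1.8616373
SGR = 1.8616373 / 147 * 100 = 1.26642 %/day

1.26642 %/day


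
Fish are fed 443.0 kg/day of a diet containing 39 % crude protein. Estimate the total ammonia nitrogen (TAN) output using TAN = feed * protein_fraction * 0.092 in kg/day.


Protein in feed = 443.0 * 39/100 = 172.77 kg/day
TAN = protein * 0.092 = 172.77 * 0.092 = 15.89484 kg/day

15.89484 kg/day


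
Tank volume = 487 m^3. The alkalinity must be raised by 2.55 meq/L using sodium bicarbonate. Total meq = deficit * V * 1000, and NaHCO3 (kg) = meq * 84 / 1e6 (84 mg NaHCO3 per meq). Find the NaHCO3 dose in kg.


Tank volume in L = 487 m^3 * 1000 = 487000 L
Total meq required = 2.55 meq/L * 487000 L = 1241850 meq
NaHCO3 mass = 1241850 meq * 84 mg/meq / 1e6 = 104.315 kg

104.315 kg


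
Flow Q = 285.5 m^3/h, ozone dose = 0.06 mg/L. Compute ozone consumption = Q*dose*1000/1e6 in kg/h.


O3 demand (mg/h) = Q * dose * 1000 = 285.5 * 0.06 * 1000 = 17130 mg/h
Convert mg to kg: 17130 / 1e6 = 0.01713 kg/h

0.01713 kg/h


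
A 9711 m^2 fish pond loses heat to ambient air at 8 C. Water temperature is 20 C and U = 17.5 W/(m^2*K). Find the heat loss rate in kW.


Temperature difference dT = 20 - 8 = 12 K
Heat loss (W) = U * A * dT = 17.5 * 9711 * 12 = 2039310 W
Convert to kW: 2039310 / 1000 = 2039.31 kW

2039.31 kW


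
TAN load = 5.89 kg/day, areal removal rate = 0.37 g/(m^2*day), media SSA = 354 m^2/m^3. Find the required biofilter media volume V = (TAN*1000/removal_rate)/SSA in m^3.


A = 5.89*1000 / 0.37 = 15918.919 m^2
V = 15918.919 / 354 = 44.9687

44.9687 m^3


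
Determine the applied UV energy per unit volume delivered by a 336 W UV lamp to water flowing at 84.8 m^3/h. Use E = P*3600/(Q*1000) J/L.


Energy delivered per hour = 336 W * 3600 s = 1209600 J/h
Volume treated per hour = 84.8 m^3/h * 1000 = 84800 L/h
dose = 1209600 / 84800 = 14.2642 J/L

14.2642 J/L


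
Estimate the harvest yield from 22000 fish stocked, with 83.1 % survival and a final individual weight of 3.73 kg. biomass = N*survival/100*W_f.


Survivors = 22000 * 83.1/100 = 18282 fish
Harvest biomass = survivors * W_f = 18282 * 3.73 = 68191.86 kg

68191.86 kg


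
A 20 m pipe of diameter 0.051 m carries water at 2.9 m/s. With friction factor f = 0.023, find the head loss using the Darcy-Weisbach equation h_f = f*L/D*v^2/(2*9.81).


v^2 = 2.9^2 = 8.41 m^2/s^2
L/D = 20/0.051 = 392.15686
h_f = f*(L/D)*v^2/(2g) = 0.023 * 392.15686 * 8.41 / 19.62 = 3.8662 m

3.8662 m


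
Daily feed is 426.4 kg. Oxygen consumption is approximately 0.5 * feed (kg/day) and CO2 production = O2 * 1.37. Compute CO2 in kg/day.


O2 = 426.4 * 0.5 = 213.2
CO2 = 213.2 * 1.37 = 292.084

292.084 kg/day


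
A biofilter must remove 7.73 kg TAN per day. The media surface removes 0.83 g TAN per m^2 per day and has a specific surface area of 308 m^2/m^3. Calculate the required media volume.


A = 7.73*1000 / 0.83 = 9313.253 m^2
V = 9313.253 / 308 = 30.2378

30.2378 m^3


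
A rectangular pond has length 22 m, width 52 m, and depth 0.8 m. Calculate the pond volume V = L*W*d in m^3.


Base area = L * W = 22 * 52 = 1144 m^2
Volume = area * depth = 1144 * 0.8 = 915.2 m^3

915.2 m^3


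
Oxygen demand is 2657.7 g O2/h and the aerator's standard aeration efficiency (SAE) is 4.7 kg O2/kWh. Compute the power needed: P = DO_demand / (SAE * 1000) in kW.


SAE in g O2/kWh = 4.7 * 1000 = 4700 g/kWh
P = DO_demand / SAE_g = 2657.7 / 4700 = 0.565468 kW

0.565468 kW


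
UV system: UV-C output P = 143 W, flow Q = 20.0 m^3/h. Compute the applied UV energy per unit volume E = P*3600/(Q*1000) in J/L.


Energy delivered per hour = 143 W * 3600 s = 514800 J/h
Volume treated per hour = 20.0 m^3/h * 1000 = 20000 L/h
dose = 514800 / 20000 = 25.74 J/L

25.74 J/L


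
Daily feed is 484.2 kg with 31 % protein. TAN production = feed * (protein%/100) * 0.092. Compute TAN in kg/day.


Protein in feed = 484.2 * 31/100 = 150.102 kg/day
TAN = protein * 0.092 = 150.102 * 0.092 = 13.809384 kg/day

13.809384 kg/day


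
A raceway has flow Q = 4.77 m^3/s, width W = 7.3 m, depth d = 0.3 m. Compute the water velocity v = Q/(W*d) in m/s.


Cross-sectional area = W * d = 7.3 * 0.3 = 2.19 m^2
Velocity = Q / A = 4.77 / 2.19 = 2.17808 m/s

2.17808 m/s


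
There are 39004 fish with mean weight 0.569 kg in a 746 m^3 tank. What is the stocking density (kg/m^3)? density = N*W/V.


Total biomass = 39004 fish * 0.569 kg = 22193.276 kg
Density = total biomass / volume = 22193.276 / 746 = 29.7497 kg/m^3

29.7497 kg/m^3


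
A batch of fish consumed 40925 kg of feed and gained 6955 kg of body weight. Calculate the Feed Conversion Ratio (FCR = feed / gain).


FCR = feed consumed / weight gained
FCR = 40925 kg / 6955 kg = 5.88426

5.88426


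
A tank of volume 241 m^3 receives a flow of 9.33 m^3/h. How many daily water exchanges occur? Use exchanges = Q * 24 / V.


Daily flow volume = 9.33 m^3/h * 24 h = 223.92 m^3/day
Exchanges = daily flow / tank volume = 223.92 / 241 = 0.929129 exchanges/day

0.929129 exchanges/day


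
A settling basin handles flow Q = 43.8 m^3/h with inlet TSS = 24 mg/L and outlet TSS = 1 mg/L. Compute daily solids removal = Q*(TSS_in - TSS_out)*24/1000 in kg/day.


Concentration drop: TSS_in - TSS_out = 24 - 1 = 23 mg/L
Hourly solids removed = Q * dTSS = 43.8 m^3/h * 23 mg/L = 1007.4 g/h  (m^3/h * mg/L = g/h)
Daily solids removed = 1007.4 * 24 = 24177.6 g/day
Convert g to kg: 24177.6 / 1000 = 24.1776 kg/day

24.1776 kg/day


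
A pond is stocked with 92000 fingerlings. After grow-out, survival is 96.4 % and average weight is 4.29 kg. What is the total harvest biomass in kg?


Survivors = 92000 * 96.4/100 = 88688 fish
Harvest biomass = survivors * W_f = 88688 * 4.29 = 380471.52 kg

380471.52 kg


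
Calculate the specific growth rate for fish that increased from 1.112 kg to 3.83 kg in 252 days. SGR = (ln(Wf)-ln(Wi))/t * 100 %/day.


ln(W_f) = ln(3.83) = 1.3428648
ln(W_i) = ln(1.112) = 0.1061602
ln(W_f) - ln(W_i) = 1.3428648 - 0.1061602 = 1.2367046
SGR = 1.2367046 / 252 * 100 = 0.490756 %/day

0.490756 %/day


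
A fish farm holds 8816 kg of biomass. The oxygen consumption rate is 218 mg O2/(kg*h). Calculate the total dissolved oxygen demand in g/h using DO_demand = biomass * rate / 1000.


Total O2 consumption (mg/h) = 8816 kg * 218 mg/(kg*h) = 1921888 mg/h
Convert to g/h: 1921888 / 1000 = 1921.888 g/h

1921.888 g/h


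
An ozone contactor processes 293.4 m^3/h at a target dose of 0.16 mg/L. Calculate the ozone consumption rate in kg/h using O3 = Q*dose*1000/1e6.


O3 demand (mg/h) = Q * dose * 1000 = 293.4 * 0.16 * 1000 = 46944 mg/h
Convert mg to kg: 46944 / 1e6 = 0.046944 kg/h

0.046944 kg/h


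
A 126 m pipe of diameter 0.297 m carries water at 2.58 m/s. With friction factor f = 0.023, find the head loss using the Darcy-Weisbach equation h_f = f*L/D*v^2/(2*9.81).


v^2 = 2.58^2 = 6.6564 m^2/s^2
L/D = 126/0.297 = 424.24242
h_f = f*(L/D)*v^2/(2g) = 0.023 * 424.24242 * 6.6564 / 19.62 = 3.31041 m

3.31041 m


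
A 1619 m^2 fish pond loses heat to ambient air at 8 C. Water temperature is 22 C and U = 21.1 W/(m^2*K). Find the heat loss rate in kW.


Temperature difference dT = 22 - 8 = 14 K
Heat loss (W) = U * A * dT = 21.1 * 1619 * 14 = 478252.6 W
Convert to kW: 478252.6 / 1000 = 478.2526 kW

478.2526 kW


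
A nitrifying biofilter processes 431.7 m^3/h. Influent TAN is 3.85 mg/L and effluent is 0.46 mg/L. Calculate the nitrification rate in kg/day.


Concentration drop: TAN_in - TAN_out = 3.85 - 0.46 = 3.39 mg/L
Hourly TAN removed = Q * dTAN = 431.7 m^3/h * 3.39 mg/L = 1463.463 g/h  (m^3/h * mg/L = g/h)
Daily TAN removed = 1463.463 * 24 = 35123.112 g/day
Convert to kg/day: 35123.112 / 1000 = 35.123112 kg/day

35.123112 kg/day


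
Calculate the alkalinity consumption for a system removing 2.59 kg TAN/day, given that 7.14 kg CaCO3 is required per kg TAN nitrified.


Alkalinity factor: 7.14 kg CaCO3 consumed per kg TAN nitrified
alk = 2.59 kg TAN * 7.14 = 18.4926 kg CaCO3/day

18.4926 kg CaCO3/day


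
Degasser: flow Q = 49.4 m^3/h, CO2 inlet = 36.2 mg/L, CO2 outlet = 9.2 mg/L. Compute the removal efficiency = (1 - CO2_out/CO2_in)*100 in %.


CO2_out / CO2_in = 9.2 / 36.2 = 0.25414365
Fraction remaining = 0.25414365
efficiency = (1 - 0.25414365) * 100 = 74.5856 %

74.5856 %


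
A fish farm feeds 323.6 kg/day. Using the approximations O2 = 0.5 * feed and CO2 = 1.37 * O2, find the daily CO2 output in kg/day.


O2 = 323.6 * 0.5 = 161.8
CO2 = 161.8 * 1.37 = 221.666

221.666 kg/day


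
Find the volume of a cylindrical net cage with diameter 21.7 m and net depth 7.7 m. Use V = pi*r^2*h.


r = d/2 = 21.7/2 = 10.85 m
Base area = pi*r^2 = pi*10.85^2 = 369.83614 m^2
Volume = 369.83614 * 7.7 = 2847.74 m^3

2847.74 m^3


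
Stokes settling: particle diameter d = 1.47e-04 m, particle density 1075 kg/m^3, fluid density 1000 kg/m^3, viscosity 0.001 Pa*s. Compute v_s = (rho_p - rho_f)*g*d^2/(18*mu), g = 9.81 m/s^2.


Density difference: rho_p - rho_f = 1075 - 1000 = 75 kg/m^3
d^2 = (1.47e-04)^2 = 2.1609e-08 m^2
Numerator = (rho_p - rho_f) * g * d^2 = 75 * 9.81 * 2.1609e-08 = 1.5898822e-05
Denominator = 18 * mu = 18 * 0.001 = 0.018
v_s = 1.5898822e-05 / 0.018 = 8.83268e-04 m/s
Check: Re = rho_f * v_s * d / mu = 1000 * 8.83268e-04 * 1.47e-04 / 0.001 = 0.13 < 1, so Stokes' law applies.

8.83268e-04 m/s


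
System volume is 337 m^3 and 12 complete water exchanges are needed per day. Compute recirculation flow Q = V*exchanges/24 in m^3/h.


Daily recirculation volume = 337 m^3 * 12 = 4044 m^3/day
Flow rate Q = daily volume / 24 h = 4044 / 24 = 168.5 m^3/h

168.5 m^3/h


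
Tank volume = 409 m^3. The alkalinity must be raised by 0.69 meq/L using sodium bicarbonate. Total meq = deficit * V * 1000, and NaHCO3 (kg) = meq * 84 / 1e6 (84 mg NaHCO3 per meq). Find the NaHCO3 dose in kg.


Tank volume in L = 409 m^3 * 1000 = 409000 L
Total meq required = 0.69 meq/L * 409000 L = 282210 meq
NaHCO3 mass = 282210 meq * 84 mg/meq / 1e6 = 23.7056 kg

23.7056 kg


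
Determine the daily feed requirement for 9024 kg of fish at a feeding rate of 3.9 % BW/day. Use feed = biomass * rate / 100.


Feeding rate fraction = 3.9% / 100 = 0.039
Daily feed = 9024 kg * 0.039 = 351.936 kg/day

351.936 kg/day


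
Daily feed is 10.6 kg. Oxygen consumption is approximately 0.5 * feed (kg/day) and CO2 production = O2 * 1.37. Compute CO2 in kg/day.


O2 = 10.6 * 0.5 = 5.3
CO2 = 5.3 * 1.37 = 7.261

7.261 kg/day


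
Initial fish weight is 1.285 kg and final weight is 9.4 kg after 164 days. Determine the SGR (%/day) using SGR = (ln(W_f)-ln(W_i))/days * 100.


ln(W_f) = ln(9.4) = 2.2407097
ln(W_i) = ln(1.285) = 0.25075872
ln(W_f) - ln(W_i) = 2.2407097 - 0.25075872 = 1.989951
SGR = 1.989951 / 164 * 100 = 1.21338 %/day

1.21338 %/day


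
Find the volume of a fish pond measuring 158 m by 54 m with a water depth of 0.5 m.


Base area = L * W = 158 * 54 = 8532 m^2
Volume = area * depth = 8532 * 0.5 = 4266 m^3

4266 m^3


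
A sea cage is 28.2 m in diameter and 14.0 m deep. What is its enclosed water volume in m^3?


r = d/2 = 28.2/2 = 14.1 m
Base area = pi*r^2 = pi*14.1^2 = 624.58004 m^2
Volume = 624.58004 * 14.0 = 8744.12 m^3

8744.12 m^3


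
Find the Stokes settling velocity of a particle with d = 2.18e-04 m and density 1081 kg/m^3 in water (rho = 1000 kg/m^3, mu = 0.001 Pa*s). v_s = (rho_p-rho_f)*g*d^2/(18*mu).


Density difference: rho_p - rho_f = 1081 - 1000 = 81 kg/m^3
d^2 = (2.18e-04)^2 = 4.7524e-08 m^2
Numerator = (rho_p - rho_f) * g * d^2 = 81 * 9.81 * 4.7524e-08 = 3.7763046e-05
Denominator = 18 * mu = 18 * 0.001 = 0.018
v_s = 3.7763046e-05 / 0.018 = 0.00209795 m/s
Check: Re = rho_f * v_s * d / mu = 1000 * 0.00209795 * 2.18e-04 / 0.001 = 0.457 < 1, so Stokes' law applies.

0.00209795 m/s


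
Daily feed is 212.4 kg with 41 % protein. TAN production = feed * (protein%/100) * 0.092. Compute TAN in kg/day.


Protein in feed = 212.4 * 41/100 = 87.084 kg/day
TAN = protein * 0.092 = 87.084 * 0.092 = 8.011728 kg/day

8.011728 kg/day


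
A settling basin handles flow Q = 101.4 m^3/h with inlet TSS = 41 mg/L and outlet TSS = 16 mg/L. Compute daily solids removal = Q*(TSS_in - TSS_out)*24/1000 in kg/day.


Concentration drop: TSS_in - TSS_out = 41 - 16 = 25 mg/L
Hourly solids removed = Q * dTSS = 101.4 m^3/h * 25 mg/L = 2535 g/h  (m^3/h * mg/L = g/h)
Daily solids removed = 2535 * 24 = 60840 g/day
Convert g to kg: 60840 / 1000 = 60.84 kg/day

60.84 kg/day


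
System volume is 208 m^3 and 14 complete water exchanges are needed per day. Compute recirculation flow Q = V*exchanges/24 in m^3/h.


Daily recirculation volume = 208 m^3 * 14 = 2912 m^3/day
Flow rate Q = daily volume / 24 h = 2912 / 24 = 121.333 m^3/h

121.333 m^3/h


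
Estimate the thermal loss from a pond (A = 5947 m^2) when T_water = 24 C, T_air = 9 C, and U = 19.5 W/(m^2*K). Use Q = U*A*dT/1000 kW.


Temperature difference dT = 24 - 9 = 15 K
Heat loss (W) = U * A * dT = 19.5 * 5947 * 15 = 1739497.5 W
Convert to kW: 1739497.5 / 1000 = 1739.4975 kW

1739.4975 kW


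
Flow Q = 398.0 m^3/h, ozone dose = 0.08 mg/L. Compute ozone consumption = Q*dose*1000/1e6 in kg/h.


O3 demand (mg/h) = Q * dose * 1000 = 398.0 * 0.08 * 1000 = 31840 mg/h
Convert mg to kg: 31840 / 1e6 = 0.03184 kg/h

0.03184 kg/h


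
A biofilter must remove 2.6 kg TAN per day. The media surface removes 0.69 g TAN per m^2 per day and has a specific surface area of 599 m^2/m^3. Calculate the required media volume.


A = 2.6*1000 / 0.69 = 3768.1159 m^2
V = 3768.1159 / 599 = 6.29068

6.29068 m^3


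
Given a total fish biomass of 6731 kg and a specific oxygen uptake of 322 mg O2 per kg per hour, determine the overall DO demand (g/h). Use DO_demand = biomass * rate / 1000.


Total O2 consumption (mg/h) = 6731 kg * 322 mg/(kg*h) = 2167382 mg/h
Convert to g/h: 2167382 / 1000 = 2167.382 g/h

2167.382 g/h


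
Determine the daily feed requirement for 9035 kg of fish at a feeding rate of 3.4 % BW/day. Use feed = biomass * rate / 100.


Feeding rate fraction = 3.4% / 100 = 0.034
Daily feed = 9035 kg * 0.034 = 307.19 kg/day

307.19 kg/day


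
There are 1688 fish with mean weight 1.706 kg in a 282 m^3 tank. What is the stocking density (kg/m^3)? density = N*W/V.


Total biomass = 1688 fish * 1.706 kg = 2879.728 kg
Density = total biomass / volume = 2879.728 / 282 = 10.2118 kg/m^3

10.2118 kg/m^3


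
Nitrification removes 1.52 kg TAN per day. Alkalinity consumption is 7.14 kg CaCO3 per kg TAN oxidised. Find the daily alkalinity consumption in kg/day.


Alkalinity factor: 7.14 kg CaCO3 consumed per kg TAN nitrified
alk = 1.52 kg TAN * 7.14 = 10.8528 kg CaCO3/day

10.8528 kg CaCO3/day


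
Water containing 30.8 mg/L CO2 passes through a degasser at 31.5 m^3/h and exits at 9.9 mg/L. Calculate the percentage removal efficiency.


CO2_out / CO2_in = 9.9 / 30.8 = 0.32142857
Fraction remaining = 0.32142857
efficiency = (1 - 0.32142857) * 100 = 67.8571 %

67.8571 %


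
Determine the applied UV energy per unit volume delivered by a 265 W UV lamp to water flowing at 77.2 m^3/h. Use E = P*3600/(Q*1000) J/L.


Energy delivered per hour = 265 W * 3600 s = 954000 J/h
Volume treated per hour = 77.2 m^3/h * 1000 = 77200 L/h
dose = 954000 / 77200 = 12.3575 J/L

12.3575 J/L


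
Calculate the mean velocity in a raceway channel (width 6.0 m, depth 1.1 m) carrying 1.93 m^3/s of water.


Cross-sectional area = W * d = 6.0 * 1.1 = 6.6 m^2
Velocity = Q / A = 1.93 / 6.6 = 0.292424 m/s

0.292424 m/s


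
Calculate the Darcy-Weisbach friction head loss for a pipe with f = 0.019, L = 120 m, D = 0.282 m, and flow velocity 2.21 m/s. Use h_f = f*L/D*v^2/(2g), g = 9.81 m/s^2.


v^2 = 2.21^2 = 4.8841 m^2/s^2
L/D = 120/0.282 = 425.53191
h_f = f*(L/D)*v^2/(2g) = 0.019 * 425.53191 * 4.8841 / 19.62 = 2.01266 m

2.01266 m


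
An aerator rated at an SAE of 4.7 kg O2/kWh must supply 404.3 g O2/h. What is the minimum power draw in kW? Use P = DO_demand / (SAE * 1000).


SAE in g O2/kWh = 4.7 * 1000 = 4700 g/kWh
P = DO_demand / SAE_g = 404.3 / 4700 = 0.0860213 kW

0.0860213 kW


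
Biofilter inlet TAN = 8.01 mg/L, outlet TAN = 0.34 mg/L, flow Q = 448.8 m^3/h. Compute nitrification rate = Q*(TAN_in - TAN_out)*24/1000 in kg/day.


Concentration drop: TAN_in - TAN_out = 8.01 - 0.34 = 7.67 mg/L
Hourly TAN removed = Q * dTAN = 448.8 m^3/h * 7.67 mg/L = 3442.296 g/h  (m^3/h * mg/L = g/h)
Daily TAN removed = 3442.296 * 24 = 82615.104 g/day
Convert to kg/day: 82615.104 / 1000 = 82.615104 kg/day

82.615104 kg/day


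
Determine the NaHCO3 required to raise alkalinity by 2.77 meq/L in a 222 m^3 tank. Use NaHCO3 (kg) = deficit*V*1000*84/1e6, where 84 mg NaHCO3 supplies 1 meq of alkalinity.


Tank volume in L = 222 m^3 * 1000 = 222000 L
Total meq required = 2.77 meq/L * 222000 L = 614940 meq
NaHCO3 mass = 614940 meq * 84 mg/meq / 1e6 = 51.655 kg

51.655 kg


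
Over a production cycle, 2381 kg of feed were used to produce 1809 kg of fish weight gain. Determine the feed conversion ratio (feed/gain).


FCR = feed consumed / weight gained
FCR = 2381 kg / 1809 kg = 1.3162

1.3162


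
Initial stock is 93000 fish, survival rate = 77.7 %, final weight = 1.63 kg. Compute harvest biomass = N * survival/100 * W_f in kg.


Survivors = 93000 * 77.7/100 = 72261 fish
Harvest biomass = survivors * W_f = 72261 * 1.63 = 117785.43 kg

117785.43 kg


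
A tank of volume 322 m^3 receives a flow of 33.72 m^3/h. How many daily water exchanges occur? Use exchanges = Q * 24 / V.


Daily flow volume = 33.72 m^3/h * 24 h = 809.28 m^3/day
Exchanges = daily flow / tank volume = 809.28 / 322 = 2.51329 exchanges/day

2.51329 exchanges/day


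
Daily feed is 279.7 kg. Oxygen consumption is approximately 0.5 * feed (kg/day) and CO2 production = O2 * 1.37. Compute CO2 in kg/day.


O2 = 279.7 * 0.5 = 139.85
CO2 = 139.85 * 1.37 = 191.5945

191.5945 kg/day


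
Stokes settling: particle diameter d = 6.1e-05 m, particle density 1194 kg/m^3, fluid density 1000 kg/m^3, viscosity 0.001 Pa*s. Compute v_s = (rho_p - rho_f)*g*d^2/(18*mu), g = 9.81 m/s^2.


Density difference: rho_p - rho_f = 1194 - 1000 = 194 kg/m^3
d^2 = (6.1e-05)^2 = 3.721e-09 m^2
Numerator = (rho_p - rho_f) * g * d^2 = 194 * 9.81 * 3.721e-09 = 7.0815839e-06
Denominator = 18 * mu = 18 * 0.001 = 0.018
v_s = 7.0815839e-06 / 0.018 = 3.93421e-04 m/s
Check: Re = rho_f * v_s * d / mu = 1000 * 3.93421e-04 * 6.1e-05 / 0.001 = 0.024 < 1, so Stokes' law applies.

3.93421e-04 m/s


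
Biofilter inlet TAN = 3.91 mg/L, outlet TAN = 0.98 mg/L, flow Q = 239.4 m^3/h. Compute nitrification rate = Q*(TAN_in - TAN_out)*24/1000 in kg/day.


Concentration drop: TAN_in - TAN_out = 3.91 - 0.98 = 2.93 mg/L
Hourly TAN removed = Q * dTAN = 239.4 m^3/h * 2.93 mg/L = 701.442 g/h  (m^3/h * mg/L = g/h)
Daily TAN removed = 701.442 * 24 = 16834.608 g/day
Convert to kg/day: 16834.608 / 1000 = 16.834608 kg/day

16.834608 kg/day


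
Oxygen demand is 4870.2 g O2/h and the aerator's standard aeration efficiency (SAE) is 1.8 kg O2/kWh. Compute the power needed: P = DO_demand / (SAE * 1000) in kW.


SAE in g O2/kWh = 1.8 * 1000 = 1800 g/kWh
P = DO_demand / SAE_g = 4870.2 / 1800 = 2.70567 kW

2.70567 kW


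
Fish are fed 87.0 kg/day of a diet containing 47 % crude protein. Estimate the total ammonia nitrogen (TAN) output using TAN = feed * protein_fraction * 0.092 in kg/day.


Protein in feed = 87.0 * 47/100 = 40.89 kg/day
TAN = protein * 0.092 = 40.89 * 0.092 = 3.76188 kg/day

3.76188 kg/day


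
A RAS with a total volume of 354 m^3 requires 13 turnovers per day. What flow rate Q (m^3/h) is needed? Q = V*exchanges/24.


Daily recirculation volume = 354 m^3 * 13 = 4602 m^3/day
Flow rate Q = daily volume / 24 h = 4602 / 24 = 191.75 m^3/h

191.75 m^3/h


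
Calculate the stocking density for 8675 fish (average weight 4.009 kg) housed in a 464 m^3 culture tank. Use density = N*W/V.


Total biomass = 8675 fish * 4.009 kg = 34778.075 kg
Density = total biomass / volume = 34778.075 / 464 = 74.9527 kg/m^3

74.9527 kg/m^3


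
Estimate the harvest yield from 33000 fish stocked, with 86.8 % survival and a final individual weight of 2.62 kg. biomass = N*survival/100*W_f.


Survivors = 33000 * 86.8/100 = 28644 fish
Harvest biomass = survivors * W_f = 28644 * 2.62 = 75047.28 kg

75047.28 kg


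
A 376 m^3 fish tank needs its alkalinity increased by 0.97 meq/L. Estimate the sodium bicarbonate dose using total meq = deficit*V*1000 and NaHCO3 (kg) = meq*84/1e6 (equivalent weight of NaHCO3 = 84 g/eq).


Tank volume in L = 376 m^3 * 1000 = 376000 L
Total meq required = 0.97 meq/L * 376000 L = 364720 meq
NaHCO3 mass = 364720 meq * 84 mg/meq / 1e6 = 30.6365 kg

30.6365 kg


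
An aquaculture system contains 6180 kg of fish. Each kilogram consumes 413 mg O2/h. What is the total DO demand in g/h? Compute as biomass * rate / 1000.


Total O2 consumption (mg/h) = 6180 kg * 413 mg/(kg*h) = 2552340 mg/h
Convert to g/h: 2552340 / 1000 = 2552.34 g/h

2552.34 g/h


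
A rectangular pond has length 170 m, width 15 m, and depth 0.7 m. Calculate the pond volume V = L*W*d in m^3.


Base area = L * W = 170 * 15 = 2550 m^2
Volume = area * depth = 2550 * 0.7 = 1785 m^3

1785 m^3


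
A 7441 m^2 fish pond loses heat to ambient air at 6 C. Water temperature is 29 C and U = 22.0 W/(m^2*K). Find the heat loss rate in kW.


Temperature difference dT = 29 - 6 = 23 K
Heat loss (W) = U * A * dT = 22.0 * 7441 * 23 = 3765146 W
Convert to kW: 3765146 / 1000 = 3765.146 kW

3765.146 kW


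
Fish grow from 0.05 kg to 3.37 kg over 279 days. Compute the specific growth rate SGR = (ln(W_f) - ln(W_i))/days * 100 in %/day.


ln(W_f) = ln(3.37) = 1.2149127
ln(W_i) = ln(0.05) = -2.9957323
ln(W_f) - ln(W_i) = 1.2149127 - -2.9957323 = 4.210645
SGR = 4.210645 / 279 * 100 = 1.50919 %/day

1.50919 %/day


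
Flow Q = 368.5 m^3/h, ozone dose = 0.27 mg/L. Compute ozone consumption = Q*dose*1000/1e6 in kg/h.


O3 demand (mg/h) = Q * dose * 1000 = 368.5 * 0.27 * 1000 = 99495 mg/h
Convert mg to kg: 99495 / 1e6 = 0.099495 kg/h

0.099495 kg/h


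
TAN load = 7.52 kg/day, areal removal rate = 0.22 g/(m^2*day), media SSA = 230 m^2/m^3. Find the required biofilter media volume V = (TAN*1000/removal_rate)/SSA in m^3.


A = 7.52*1000 / 0.22 = 34181.818 m^2
V = 34181.818 / 230 = 148.617

148.617 m^3


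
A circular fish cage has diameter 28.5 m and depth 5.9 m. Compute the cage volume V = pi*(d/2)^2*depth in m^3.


r = d/2 = 28.5/2 = 14.25 m
Base area = pi*r^2 = pi*14.25^2 = 637.93966 m^2
Volume = 637.93966 * 5.9 = 3763.84 m^3

3763.84 m^3


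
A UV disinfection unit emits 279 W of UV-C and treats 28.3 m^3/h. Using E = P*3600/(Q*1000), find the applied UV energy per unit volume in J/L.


Energy delivered per hour = 279 W * 3600 s = 1004400 J/h
Volume treated per hour = 28.3 m^3/h * 1000 = 28300 L/h
dose = 1004400 / 28300 = 35.4912 J/L

35.4912 J/L


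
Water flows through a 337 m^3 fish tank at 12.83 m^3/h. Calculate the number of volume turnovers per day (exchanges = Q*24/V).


Daily flow volume = 12.83 m^3/h * 24 h = 307.92 m^3/day
Exchanges = daily flow / tank volume = 307.92 / 337 = 0.913709 exchanges/day

0.913709 exchanges/day


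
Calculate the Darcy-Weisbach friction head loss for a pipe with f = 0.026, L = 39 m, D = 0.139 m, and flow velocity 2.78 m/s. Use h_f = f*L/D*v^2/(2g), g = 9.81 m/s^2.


v^2 = 2.78^2 = 7.7284 m^2/s^2
L/D = 39/0.139 = 280.57554
h_f = f*(L/D)*v^2/(2g) = 0.026 * 280.57554 * 7.7284 / 19.62 = 2.87352 m

2.87352 m


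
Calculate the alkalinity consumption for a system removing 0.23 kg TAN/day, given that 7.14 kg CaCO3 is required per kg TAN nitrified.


Alkalinity factor: 7.14 kg CaCO3 consumed per kg TAN nitrified
alk = 0.23 kg TAN * 7.14 = 1.6422 kg CaCO3/day

1.6422 kg CaCO3/day


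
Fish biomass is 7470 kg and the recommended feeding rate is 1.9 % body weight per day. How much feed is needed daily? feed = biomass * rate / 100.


Feeding rate fraction = 1.9% / 100 = 0.019
Daily feed = 7470 kg * 0.019 = 141.93 kg/day

141.93 kg/day


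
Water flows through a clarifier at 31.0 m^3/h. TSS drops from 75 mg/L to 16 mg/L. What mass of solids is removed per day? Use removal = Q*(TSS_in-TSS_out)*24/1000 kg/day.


Concentration drop: TSS_in - TSS_out = 75 - 16 = 59 mg/L
Hourly solids removed = Q * dTSS = 31.0 m^3/h * 59 mg/L = 1829 g/h  (m^3/h * mg/L = g/h)
Daily solids removed = 1829 * 24 = 43896 g/day
Convert g to kg: 43896 / 1000 = 43.896 kg/day

43.896 kg/day


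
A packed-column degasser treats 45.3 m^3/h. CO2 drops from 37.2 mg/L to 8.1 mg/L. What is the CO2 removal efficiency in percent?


CO2_out / CO2_in = 8.1 / 37.2 = 0.21774194
Fraction remaining = 0.21774194
efficiency = (1 - 0.21774194) * 100 = 78.2258 %

78.2258 %


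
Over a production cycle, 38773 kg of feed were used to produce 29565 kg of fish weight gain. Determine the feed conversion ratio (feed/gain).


FCR = feed consumed / weight gained
FCR = 38773 kg / 29565 kg = 1.31145

1.31145


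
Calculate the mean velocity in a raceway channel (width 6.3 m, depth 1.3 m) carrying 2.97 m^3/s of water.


Cross-sectional area = W * d = 6.3 * 1.3 = 8.19 m^2
Velocity = Q / A = 2.97 / 8.19 = 0.362637 m/s

0.362637 m/s


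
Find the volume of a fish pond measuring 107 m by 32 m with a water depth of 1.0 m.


Base area = L * W = 107 * 32 = 3424 m^2
Volume = area * depth = 3424 * 1.0 = 3424 m^3

3424 m^3


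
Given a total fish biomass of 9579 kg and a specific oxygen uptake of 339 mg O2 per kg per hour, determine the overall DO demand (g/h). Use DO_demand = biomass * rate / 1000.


Total O2 consumption (mg/h) = 9579 kg * 339 mg/(kg*h) = 3247281 mg/h
Convert to g/h: 3247281 / 1000 = 3247.281 g/h

3247.281 g/h


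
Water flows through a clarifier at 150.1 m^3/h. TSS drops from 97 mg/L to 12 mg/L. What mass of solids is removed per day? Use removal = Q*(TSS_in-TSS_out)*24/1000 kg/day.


Concentration drop: TSS_in - TSS_out = 97 - 12 = 85 mg/L
Hourly solids removed = Q * dTSS = 150.1 m^3/h * 85 mg/L = 12758.5 g/h  (m^3/h * mg/L = g/h)
Daily solids removed = 12758.5 * 24 = 306204 g/day
Convert g to kg: 306204 / 1000 = 306.204 kg/day

306.204 kg/day


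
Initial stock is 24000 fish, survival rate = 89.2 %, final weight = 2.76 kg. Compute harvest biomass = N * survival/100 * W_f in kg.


Survivors = 24000 * 89.2/100 = 21408 fish
Harvest biomass = survivors * W_f = 21408 * 2.76 = 59086.08 kg

59086.08 kg


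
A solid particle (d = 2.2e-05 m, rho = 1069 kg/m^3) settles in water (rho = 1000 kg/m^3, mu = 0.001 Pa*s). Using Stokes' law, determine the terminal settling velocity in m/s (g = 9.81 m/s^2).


Density difference: rho_p - rho_f = 1069 - 1000 = 69 kg/m^3
d^2 = (2.2e-05)^2 = 4.84e-10 m^2
Numerator = (rho_p - rho_f) * g * d^2 = 69 * 9.81 * 4.84e-10 = 3.2761476e-07
Denominator = 18 * mu = 18 * 0.001 = 0.018
v_s = 3.2761476e-07 / 0.018 = 1.82008e-05 m/s
Check: Re = rho_f * v_s * d / mu = 1000 * 1.82008e-05 * 2.2e-05 / 0.001 = 4e-04 < 1, so Stokes' law applies.

1.82008e-05 m/s


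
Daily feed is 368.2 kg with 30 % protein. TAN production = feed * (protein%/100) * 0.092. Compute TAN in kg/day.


Protein in feed = 368.2 * 30/100 = 110.46 kg/day
TAN = protein * 0.092 = 110.46 * 0.092 = 10.16232 kg/day

10.16232 kg/day


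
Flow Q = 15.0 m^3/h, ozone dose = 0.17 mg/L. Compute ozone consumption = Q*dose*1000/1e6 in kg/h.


O3 demand (mg/h) = Q * dose * 1000 = 15.0 * 0.17 * 1000 = 2550 mg/h
Convert mg to kg: 2550 / 1e6 = 0.00255 kg/h

0.00255 kg/h


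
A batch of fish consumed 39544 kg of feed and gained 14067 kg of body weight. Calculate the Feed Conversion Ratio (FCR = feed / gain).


FCR = feed consumed / weight gained
FCR = 39544 kg / 14067 kg = 2.81112

2.81112


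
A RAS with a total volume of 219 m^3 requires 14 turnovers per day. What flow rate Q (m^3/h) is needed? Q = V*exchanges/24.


Daily recirculation volume = 219 m^3 * 14 = 3066 m^3/day
Flow rate Q = daily volume / 24 h = 3066 / 24 = 127.75 m^3/h

127.75 m^3/h


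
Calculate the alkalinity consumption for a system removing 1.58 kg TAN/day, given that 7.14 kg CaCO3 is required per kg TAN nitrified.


Alkalinity factor: 7.14 kg CaCO3 consumed per kg TAN nitrified
alk = 1.58 kg TAN * 7.14 = 11.2812 kg CaCO3/day

11.2812 kg CaCO3/day


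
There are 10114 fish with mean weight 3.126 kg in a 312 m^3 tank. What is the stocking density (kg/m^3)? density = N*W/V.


Total biomass = 10114 fish * 3.126 kg = 31616.364 kg
Density = total biomass / volume = 31616.364 / 312 = 101.335 kg/m^3

101.335 kg/m^3


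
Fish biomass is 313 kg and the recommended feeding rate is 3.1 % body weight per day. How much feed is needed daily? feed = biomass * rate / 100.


Feeding rate fraction = 3.1% / 100 = 0.031
Daily feed = 313 kg * 0.031 = 9.703 kg/day

9.703 kg/day


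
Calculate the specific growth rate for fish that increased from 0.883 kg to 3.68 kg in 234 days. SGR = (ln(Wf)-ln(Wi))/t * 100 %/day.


ln(W_f) = ln(3.68) = 1.3029128
ln(W_i) = ln(0.883) = -0.12443008
ln(W_f) - ln(W_i) = 1.3029128 - -0.12443008 = 1.4273429
SGR = 1.4273429 / 234 * 100 = 0.609976 %/day

0.609976 %/day


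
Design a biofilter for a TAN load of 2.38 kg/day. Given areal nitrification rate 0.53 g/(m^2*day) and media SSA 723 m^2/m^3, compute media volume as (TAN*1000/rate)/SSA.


A = 2.38*1000 / 0.53 = 4490.566 m^2
V = 4490.566 / 723 = 6.21102

6.21102 m^3


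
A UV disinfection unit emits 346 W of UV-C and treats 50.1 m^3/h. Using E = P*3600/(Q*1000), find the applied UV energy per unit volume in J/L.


Energy delivered per hour = 346 W * 3600 s = 1245600 J/h
Volume treated per hour = 50.1 m^3/h * 1000 = 50100 L/h
dose = 1245600 / 50100 = 24.8623 J/L

24.8623 J/L


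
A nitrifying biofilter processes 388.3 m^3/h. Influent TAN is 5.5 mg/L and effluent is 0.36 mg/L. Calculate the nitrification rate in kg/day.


Concentration drop: TAN_in - TAN_out = 5.5 - 0.36 = 5.14 mg/L
Hourly TAN removed = Q * dTAN = 388.3 m^3/h * 5.14 mg/L = 1995.862 g/h  (m^3/h * mg/L = g/h)
Daily TAN removed = 1995.862 * 24 = 47900.688 g/day
Convert to kg/day: 47900.688 / 1000 = 47.900688 kg/day

47.900688 kg/day
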